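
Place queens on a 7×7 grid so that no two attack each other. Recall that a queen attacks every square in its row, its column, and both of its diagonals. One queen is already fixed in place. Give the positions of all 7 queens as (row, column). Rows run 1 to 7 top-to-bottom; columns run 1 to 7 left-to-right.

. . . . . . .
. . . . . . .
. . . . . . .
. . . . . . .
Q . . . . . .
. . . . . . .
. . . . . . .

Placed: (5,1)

(1,7) (2,2) (3,4) (4,6) (5,1) (6,3) (7,5)

Row 1: attacked by (5,1)→{1,5}. Safe: 2, 3, 4, 6, 7. Place at column 7.
Row 2: attacked by (1,7)→{6,7}; (5,1)→{1,4}. Safe: 2, 3, 5. Place at column 2.
Row 3: attacked by (1,7)→{5,7}; (2,2)→{1,2,3}; (5,1)→{1,3}. Safe: 4, 6. Place at column 4.
Row 4: attacked by (1,7)→{4,7}; (2,2)→{2,4}; (3,4)→{3,4,5}; (5,1)→{1,2}. Safe: 6. Place at column 6.
Row 6: attacked by (1,7)→{2,7}; (2,2)→{2,6}; (3,4)→{1,4,7}; (4,6)→{4,6}; (5,1)→{1,2}. Safe: 3, 5. Place at column 3.
Row 7: attacked by (1,7)→{1,7}; (2,2)→{2,7}; (3,4)→{4}; (4,6)→{3,6}; (5,1)→{1,3}; (6,3)→{2,3,4}. Safe: 5. Place at column 5.
Columns [7, 2, 4, 6, 1, 3, 5], r−c [-6, 0, -1, -2, 4, 3, 2], r+c [8, 4, 7, 10, 6, 9, 12] are all distinct, so no two queens attack.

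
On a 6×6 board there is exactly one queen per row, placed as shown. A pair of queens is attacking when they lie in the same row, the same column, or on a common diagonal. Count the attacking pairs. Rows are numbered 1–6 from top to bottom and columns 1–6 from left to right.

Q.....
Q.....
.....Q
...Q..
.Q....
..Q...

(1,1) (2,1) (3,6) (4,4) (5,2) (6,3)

4

Same column: (1,1)–(2,1) (column 1).
Same diagonal: (1,1)–(4,4) (|1−4| = |1−4| = 3); (3,6)–(6,3) (|3−6| = |6−3| = 3); (5,2)–(6,3) (|5−6| = |2−3| = 1).
Total attacking pairs: 4.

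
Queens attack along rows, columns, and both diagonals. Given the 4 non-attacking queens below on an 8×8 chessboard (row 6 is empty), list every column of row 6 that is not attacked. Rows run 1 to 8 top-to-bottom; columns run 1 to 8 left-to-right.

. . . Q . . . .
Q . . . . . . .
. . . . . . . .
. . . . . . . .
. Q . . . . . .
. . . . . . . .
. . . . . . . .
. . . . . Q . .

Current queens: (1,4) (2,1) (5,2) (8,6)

columns 7

(1,4) attacks row 6 at column 4.
(2,1) attacks row 6 at column 1 and diagonals 5.
(5,2) attacks row 6 at column 2 and diagonals 1, 3.
(8,6) attacks row 6 at column 6 and diagonals 4, 8.
Attacked columns: {1, 2, 3, 4, 5, 6, 8}. Safe: {7}.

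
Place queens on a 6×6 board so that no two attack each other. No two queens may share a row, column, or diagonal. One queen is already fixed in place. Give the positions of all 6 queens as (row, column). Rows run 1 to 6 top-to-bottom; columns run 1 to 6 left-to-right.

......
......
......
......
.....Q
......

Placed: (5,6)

Row 1: attacked by (5,6)→{2,6}. Safe: 1, 3, 4, 5. Place at column 4.
Row 2: attacked by (1,4)→{3,4,5}; (5,6)→{3,6}. Safe: 1, 2. Place at column 1.
Row 3: attacked by (1,4)→{2,4,6}; (2,1)→{1,2}; (5,6)→{4,6}. Safe: 3, 5. Place at column 5.
Row 4: attacked by (1,4)→{1,4}; (2,1)→{1,3}; (3,5)→{4,5,6}; (5,6)→{5,6}. Safe: 2. Place at column 2.
Row 6: attacked by (1,4)→{4}; (2,1)→{1,5}; (3,5)→{2,5}; (4,2)→{2,4}; (5,6)→{5,6}. Safe: 3. Place at column 3.
Columns [4, 1, 5, 2, 6, 3], r−c [-3, 1, -2, 2, -1, 3], r+c [5, 3, 8, 6, 11, 9] are all distinct, so no two queens attack.

(1,4) (2,1) (3,5) (4,2) (5,6) (6,3)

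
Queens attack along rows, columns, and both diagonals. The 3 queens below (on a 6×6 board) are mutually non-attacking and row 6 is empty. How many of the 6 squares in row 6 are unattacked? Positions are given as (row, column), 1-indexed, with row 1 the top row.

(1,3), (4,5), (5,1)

(1,3) attacks row 6 at column 3.
(4,5) attacks row 6 at column 5 and diagonals 3.
(5,1) attacks row 6 at column 1 and diagonals 2.
Attacked columns: {1, 2, 3, 5}. Safe: {4, 6}.

2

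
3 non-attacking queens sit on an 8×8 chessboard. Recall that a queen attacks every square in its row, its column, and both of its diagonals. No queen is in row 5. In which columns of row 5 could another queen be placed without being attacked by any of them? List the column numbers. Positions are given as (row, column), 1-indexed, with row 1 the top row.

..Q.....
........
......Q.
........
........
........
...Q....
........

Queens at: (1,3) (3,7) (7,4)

columns 1, 8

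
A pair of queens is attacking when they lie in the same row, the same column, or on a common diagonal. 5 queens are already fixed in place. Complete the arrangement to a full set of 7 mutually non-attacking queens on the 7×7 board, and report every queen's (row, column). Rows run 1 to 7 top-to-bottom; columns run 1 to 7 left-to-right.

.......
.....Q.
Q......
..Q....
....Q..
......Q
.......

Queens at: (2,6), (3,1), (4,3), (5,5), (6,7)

(1,4) (2,6) (3,1) (4,3) (5,5) (6,7) (7,2)

Row 1: attacked by (2,6)→{5,6,7}; (3,1)→{1,3}; (4,3)→{3,6}; (5,5)→{1,5}; (6,7)→{2,7}. Safe: 4. Place at column 4.
Row 7: attacked by (1,4)→{4}; (2,6)→{1,6}; (3,1)→{1,5}; (4,3)→{3,6}; (5,5)→{3,5,7}; (6,7)→{6,7}. Safe: 2. Place at column 2.
Columns [4, 6, 1, 3, 5, 7, 2], r−c [-3, -4, 2, 1, 0, -1, 5], r+c [5, 8, 4, 7, 10, 13, 9] are all distinct, so no two queens attack.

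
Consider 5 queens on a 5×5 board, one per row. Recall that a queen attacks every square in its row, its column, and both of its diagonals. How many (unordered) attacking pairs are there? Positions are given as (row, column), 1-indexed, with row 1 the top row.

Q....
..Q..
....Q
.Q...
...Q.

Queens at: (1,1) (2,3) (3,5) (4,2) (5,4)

All columns are distinct and no two queens satisfy |Δrow| = |Δcol|, so no pair attacks.

0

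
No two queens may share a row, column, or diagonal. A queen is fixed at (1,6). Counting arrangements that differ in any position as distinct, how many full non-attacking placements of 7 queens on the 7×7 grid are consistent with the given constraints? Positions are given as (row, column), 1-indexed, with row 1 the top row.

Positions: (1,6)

Branch on row 2: col 1 → 1; col 2 → 1; col 3 → 3; col 4 → 2.
Sum: 1 + 1 + 3 + 2 = 7.

7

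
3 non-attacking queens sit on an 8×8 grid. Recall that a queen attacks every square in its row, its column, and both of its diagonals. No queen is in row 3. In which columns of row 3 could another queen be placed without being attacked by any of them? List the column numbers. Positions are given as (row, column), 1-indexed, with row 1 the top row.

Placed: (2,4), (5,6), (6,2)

columns 1, 7

(2,4) attacks row 3 at column 4 and diagonals 3, 5.
(5,6) attacks row 3 at column 6 and diagonals 4, 8.
(6,2) attacks row 3 at column 2 and diagonals 5.
Attacked columns: {2, 3, 4, 5, 6, 8}. Safe: {1, 7}.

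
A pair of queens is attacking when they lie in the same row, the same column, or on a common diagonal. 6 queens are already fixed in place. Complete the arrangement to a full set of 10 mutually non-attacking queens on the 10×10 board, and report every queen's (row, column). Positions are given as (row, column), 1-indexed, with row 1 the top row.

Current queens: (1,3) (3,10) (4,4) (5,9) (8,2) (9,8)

Row 2: attacked by (1,3)→{2,3,4}; (3,10)→{9,10}; (4,4)→{2,4,6}; (5,9)→{6,9}; (8,2)→{2,8}; (9,8)→{1,8}. Safe: 5, 7. Place at column 7.
Row 6: attacked by (1,3)→{3,8}; (2,7)→{3,7}; (3,10)→{7,10}; (4,4)→{2,4,6}; (5,9)→{8,9,10}; (8,2)→{2,4}; (9,8)→{5,8}. Safe: 1. Place at column 1.
Row 7: attacked by (1,3)→{3,9}; (2,7)→{2,7}; (3,10)→{6,10}; (4,4)→{1,4,7}; (5,9)→{7,9}; (6,1)→{1,2}; (8,2)→{1,2,3}; (9,8)→{6,8,10}. Safe: 5. Place at column 5.
Row 10: attacked by (1,3)→{3}; (2,7)→{7}; (3,10)→{3,10}; (4,4)→{4,10}; (5,9)→{4,9}; (6,1)→{1,5}; (7,5)→{2,5,8}; (8,2)→{2,4}; (9,8)→{7,8,9}. Safe: 6. Place at column 6.
Columns [3, 7, 10, 4, 9, 1, 5, 2, 8, 6], r−c [-2, -5, -7, 0, -4, 5, 2, 6, 1, 4], r+c [4, 9, 13, 8, 14, 7, 12, 10, 17, 16] are all distinct, so no two queens attack.

(1,3) (2,7) (3,10) (4,4) (5,9) (6,1) (7,5) (8,2) (9,8) (10,6)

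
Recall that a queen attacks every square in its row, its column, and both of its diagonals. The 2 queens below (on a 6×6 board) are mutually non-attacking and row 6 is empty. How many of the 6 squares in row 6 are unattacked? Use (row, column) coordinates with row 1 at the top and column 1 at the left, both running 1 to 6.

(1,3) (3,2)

3

(1,3) attacks row 6 at column 3.
(3,2) attacks row 6 at column 2 and diagonals 5.
Attacked columns: {2, 3, 5}. Safe: {1, 4, 6}.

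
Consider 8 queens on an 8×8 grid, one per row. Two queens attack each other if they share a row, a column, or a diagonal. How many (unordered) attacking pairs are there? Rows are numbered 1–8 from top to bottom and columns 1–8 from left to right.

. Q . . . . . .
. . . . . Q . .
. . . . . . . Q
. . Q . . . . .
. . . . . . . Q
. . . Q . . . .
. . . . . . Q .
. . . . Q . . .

2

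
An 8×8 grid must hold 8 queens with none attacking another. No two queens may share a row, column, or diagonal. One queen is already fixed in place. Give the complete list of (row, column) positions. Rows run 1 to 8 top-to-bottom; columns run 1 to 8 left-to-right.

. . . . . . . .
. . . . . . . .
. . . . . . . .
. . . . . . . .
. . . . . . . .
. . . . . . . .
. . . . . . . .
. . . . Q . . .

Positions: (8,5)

(1,2) (2,6) (3,1) (4,7) (5,4) (6,8) (7,3) (8,5)

Row 1: attacked by (8,5)→{5}. Safe: 1, 2, 3, 4, 6, 7, 8. Place at column 2.
Row 2: attacked by (1,2)→{1,2,3}; (8,5)→{5}. Safe: 4, 6, 7, 8. Place at column 6.
Row 3: attacked by (1,2)→{2,4}; (2,6)→{5,6,7}; (8,5)→{5}. Safe: 1, 3, 8. Place at column 1.
Row 4: attacked by (1,2)→{2,5}; (2,6)→{4,6,8}; (3,1)→{1,2}; (8,5)→{1,5}. Safe: 3, 7. Place at column 7.
Row 5: attacked by (1,2)→{2,6}; (2,6)→{3,6}; (3,1)→{1,3}; (4,7)→{6,7,8}; (8,5)→{2,5,8}. Safe: 4. Place at column 4.
Row 6: attacked by (1,2)→{2,7}; (2,6)→{2,6}; (3,1)→{1,4}; (4,7)→{5,7}; (5,4)→{3,4,5}; (8,5)→{3,5,7}. Safe: 8. Place at column 8.
Row 7: attacked by (1,2)→{2,8}; (2,6)→{1,6}; (3,1)→{1,5}; (4,7)→{4,7}; (5,4)→{2,4,6}; (6,8)→{7,8}; (8,5)→{4,5,6}. Safe: 3. Place at column 3.
Columns [2, 6, 1, 7, 4, 8, 3, 5], r−c [-1, -4, 2, -3, 1, -2, 4, 3], r+c [3, 8, 4, 11, 9, 14, 10, 13] are all distinct, so no two queens attack.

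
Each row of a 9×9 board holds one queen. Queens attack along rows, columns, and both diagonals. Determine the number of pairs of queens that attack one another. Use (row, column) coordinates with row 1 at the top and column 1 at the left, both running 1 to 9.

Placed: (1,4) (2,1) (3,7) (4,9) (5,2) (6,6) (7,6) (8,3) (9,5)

Same column: (6,6)–(7,6) (column 6).
Same diagonal: (2,1)–(7,6) (|2−7| = |1−6| = 5); (4,9)–(7,6) (|4−7| = |9−6| = 3).
Total attacking pairs: 3.

3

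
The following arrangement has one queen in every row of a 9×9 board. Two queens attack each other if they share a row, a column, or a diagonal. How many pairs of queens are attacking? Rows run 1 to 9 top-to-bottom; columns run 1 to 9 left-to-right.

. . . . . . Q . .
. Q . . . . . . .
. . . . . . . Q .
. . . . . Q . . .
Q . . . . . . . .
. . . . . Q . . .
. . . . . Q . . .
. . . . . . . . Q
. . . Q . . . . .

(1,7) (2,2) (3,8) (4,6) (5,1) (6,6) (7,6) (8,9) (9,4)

5

Same column: (4,6)–(6,6) (column 6); (4,6)–(7,6) (column 6); (6,6)–(7,6) (column 6).
Same diagonal: (2,2)–(6,6) (|2−6| = |2−6| = 4); (7,6)–(9,4) (|7−9| = |6−4| = 2).
Total attacking pairs: 5.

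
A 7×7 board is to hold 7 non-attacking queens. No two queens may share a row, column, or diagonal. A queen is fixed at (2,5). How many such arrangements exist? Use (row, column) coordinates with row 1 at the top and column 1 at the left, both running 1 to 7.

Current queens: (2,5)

6

Branch on row 1: col 1 → 1; col 2 → 3; col 3 → 1; col 7 → 1.
Sum: 1 + 3 + 1 + 1 = 6.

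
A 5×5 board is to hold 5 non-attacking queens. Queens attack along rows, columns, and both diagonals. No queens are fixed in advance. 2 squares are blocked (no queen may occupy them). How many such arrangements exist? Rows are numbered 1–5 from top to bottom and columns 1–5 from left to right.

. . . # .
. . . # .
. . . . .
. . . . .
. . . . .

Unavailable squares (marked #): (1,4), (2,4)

Branch on row 1: col 1 → 1; col 2 → 1; col 3 → 2; col 5 → 2.
Sum: 1 + 1 + 2 + 2 = 6.

6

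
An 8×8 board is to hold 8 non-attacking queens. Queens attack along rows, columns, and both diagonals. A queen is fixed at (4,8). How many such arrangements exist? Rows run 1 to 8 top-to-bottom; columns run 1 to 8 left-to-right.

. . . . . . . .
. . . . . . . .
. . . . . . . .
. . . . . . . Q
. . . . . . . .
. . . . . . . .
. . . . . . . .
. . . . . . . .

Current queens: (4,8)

Branch on row 1: col 1 → 1; col 2 → 2; col 3 → 4; col 4 → 5; col 6 → 4; col 7 → 2.
Sum: 1 + 2 + 4 + 5 + 4 + 2 = 18.

18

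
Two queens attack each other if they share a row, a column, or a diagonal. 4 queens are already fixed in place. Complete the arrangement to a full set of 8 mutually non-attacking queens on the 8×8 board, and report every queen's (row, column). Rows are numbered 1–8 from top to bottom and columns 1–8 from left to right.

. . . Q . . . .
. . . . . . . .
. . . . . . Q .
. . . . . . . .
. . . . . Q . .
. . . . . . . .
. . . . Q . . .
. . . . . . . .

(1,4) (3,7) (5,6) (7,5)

(1,4) (2,2) (3,7) (4,3) (5,6) (6,8) (7,5) (8,1)

Row 2: attacked by (1,4)→{3,4,5}; (3,7)→{6,7,8}; (5,6)→{3,6}; (7,5)→{5}. Safe: 1, 2. Place at column 2.
Row 4: attacked by (1,4)→{1,4,7}; (2,2)→{2,4}; (3,7)→{6,7,8}; (5,6)→{5,6,7}; (7,5)→{2,5,8}. Safe: 3. Place at column 3.
Row 6: attacked by (1,4)→{4}; (2,2)→{2,6}; (3,7)→{4,7}; (4,3)→{1,3,5}; (5,6)→{5,6,7}; (7,5)→{4,5,6}. Safe: 8. Place at column 8.
Row 8: attacked by (1,4)→{4}; (2,2)→{2,8}; (3,7)→{2,7}; (4,3)→{3,7}; (5,6)→{3,6}; (6,8)→{6,8}; (7,5)→{4,5,6}. Safe: 1. Place at column 1.
Columns [4, 2, 7, 3, 6, 8, 5, 1], r−c [-3, 0, -4, 1, -1, -2, 2, 7], r+c [5, 4, 10, 7, 11, 14, 12, 9] are all distinct, so no two queens attack.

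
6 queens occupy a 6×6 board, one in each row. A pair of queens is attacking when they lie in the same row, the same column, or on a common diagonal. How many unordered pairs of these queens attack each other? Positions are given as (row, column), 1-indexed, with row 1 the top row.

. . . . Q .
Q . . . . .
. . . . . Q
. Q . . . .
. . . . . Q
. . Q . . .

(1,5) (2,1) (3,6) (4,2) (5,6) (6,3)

Same column: (3,6)–(5,6) (column 6).
Same diagonal: (1,5)–(4,2) (|1−4| = |5−2| = 3); (3,6)–(6,3) (|3−6| = |6−3| = 3).
Total attacking pairs: 3.

3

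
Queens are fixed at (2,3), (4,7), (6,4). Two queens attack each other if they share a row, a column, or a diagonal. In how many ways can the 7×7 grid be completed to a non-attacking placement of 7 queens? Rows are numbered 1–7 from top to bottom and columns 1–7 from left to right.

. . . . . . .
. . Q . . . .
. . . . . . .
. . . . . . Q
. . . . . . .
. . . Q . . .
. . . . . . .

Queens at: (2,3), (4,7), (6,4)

Branch on row 1: col 1 → 1; col 5 → 0; col 6 → 1.
Sum: 1 + 0 + 1 = 2.

2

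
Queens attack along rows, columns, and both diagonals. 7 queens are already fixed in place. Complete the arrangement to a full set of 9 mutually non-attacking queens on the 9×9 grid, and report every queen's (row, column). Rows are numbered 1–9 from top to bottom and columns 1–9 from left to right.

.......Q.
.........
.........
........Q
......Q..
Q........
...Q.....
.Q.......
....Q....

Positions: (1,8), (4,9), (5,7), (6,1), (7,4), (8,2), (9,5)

Row 2: attacked by (1,8)→{7,8,9}; (4,9)→{7,9}; (5,7)→{4,7}; (6,1)→{1,5}; (7,4)→{4,9}; (8,2)→{2,8}; (9,5)→{5}. Safe: 3, 6. Place at column 6.
Row 3: attacked by (1,8)→{6,8}; (2,6)→{5,6,7}; (4,9)→{8,9}; (5,7)→{5,7,9}; (6,1)→{1,4}; (7,4)→{4,8}; (8,2)→{2,7}; (9,5)→{5}. Safe: 3. Place at column 3.
Columns [8, 6, 3, 9, 7, 1, 4, 2, 5], r−c [-7, -4, 0, -5, -2, 5, 3, 6, 4], r+c [9, 8, 6, 13, 12, 7, 11, 10, 14] are all distinct, so no two queens attack.

(1,8) (2,6) (3,3) (4,9) (5,7) (6,1) (7,4) (8,2) (9,5)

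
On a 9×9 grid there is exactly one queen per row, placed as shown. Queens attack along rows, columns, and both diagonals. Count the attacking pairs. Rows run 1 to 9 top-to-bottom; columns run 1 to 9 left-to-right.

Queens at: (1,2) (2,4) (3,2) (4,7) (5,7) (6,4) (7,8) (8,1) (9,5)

Same column: (1,2)–(3,2) (column 2); (2,4)–(6,4) (column 4); (4,7)–(5,7) (column 7).
Same diagonal: (1,2)–(7,8) (|1−7| = |2−8| = 6); (2,4)–(5,7) (|2−5| = |4−7| = 3).
Total attacking pairs: 5.

5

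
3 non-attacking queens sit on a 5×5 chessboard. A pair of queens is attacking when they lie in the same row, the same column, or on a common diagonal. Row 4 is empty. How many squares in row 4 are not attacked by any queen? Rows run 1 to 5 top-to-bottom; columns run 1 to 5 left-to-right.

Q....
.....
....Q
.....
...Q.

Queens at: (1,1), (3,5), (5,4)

(1,1) attacks row 4 at column 1 and diagonals 4.
(3,5) attacks row 4 at column 5 and diagonals 4.
(5,4) attacks row 4 at column 4 and diagonals 3, 5.
Attacked columns: {1, 3, 4, 5}. Safe: {2}.

1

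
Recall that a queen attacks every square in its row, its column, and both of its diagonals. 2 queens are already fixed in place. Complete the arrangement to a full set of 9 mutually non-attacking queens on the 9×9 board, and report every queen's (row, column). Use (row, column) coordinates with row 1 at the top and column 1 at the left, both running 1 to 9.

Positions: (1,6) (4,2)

Row 2: attacked by (1,6)→{5,6,7}; (4,2)→{2,4}. Safe: 1, 3, 8, 9. Place at column 1.
Row 3: attacked by (1,6)→{4,6,8}; (2,1)→{1,2}; (4,2)→{1,2,3}. Safe: 5, 7, 9. Place at column 5.
Row 5: attacked by (1,6)→{2,6}; (2,1)→{1,4}; (3,5)→{3,5,7}; (4,2)→{1,2,3}. Safe: 8, 9. Place at column 9.
Row 6: attacked by (1,6)→{1,6}; (2,1)→{1,5}; (3,5)→{2,5,8}; (4,2)→{2,4}; (5,9)→{8,9}. Safe: 3, 7. Place at column 7.
Row 7: attacked by (1,6)→{6}; (2,1)→{1,6}; (3,5)→{1,5,9}; (4,2)→{2,5}; (5,9)→{7,9}; (6,7)→{6,7,8}. Safe: 3, 4. Place at column 4.
Row 8: attacked by (1,6)→{6}; (2,1)→{1,7}; (3,5)→{5}; (4,2)→{2,6}; (5,9)→{6,9}; (6,7)→{5,7,9}; (7,4)→{3,4,5}. Safe: 8. Place at column 8.
Row 9: attacked by (1,6)→{6}; (2,1)→{1,8}; (3,5)→{5}; (4,2)→{2,7}; (5,9)→{5,9}; (6,7)→{4,7}; (7,4)→{2,4,6}; (8,8)→{7,8,9}. Safe: 3. Place at column 3.
Columns [6, 1, 5, 2, 9, 7, 4, 8, 3], r−c [-5, 1, -2, 2, -4, -1, 3, 0, 6], r+c [7, 3, 8, 6, 14, 13, 11, 16, 12] are all distinct, so no two queens attack.

(1,6) (2,1) (3,5) (4,2) (5,9) (6,7) (7,4) (8,8) (9,3)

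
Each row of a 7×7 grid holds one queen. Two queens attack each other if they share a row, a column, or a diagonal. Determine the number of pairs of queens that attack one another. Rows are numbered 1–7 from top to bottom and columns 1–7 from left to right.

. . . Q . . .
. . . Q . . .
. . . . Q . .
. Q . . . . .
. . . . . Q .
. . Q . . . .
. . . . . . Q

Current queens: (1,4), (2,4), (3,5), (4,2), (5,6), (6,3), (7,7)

Same column: (1,4)–(2,4) (column 4).
Same diagonal: (2,4)–(3,5) (|2−3| = |4−5| = 1); (2,4)–(4,2) (|2−4| = |4−2| = 2).
Total attacking pairs: 3.

3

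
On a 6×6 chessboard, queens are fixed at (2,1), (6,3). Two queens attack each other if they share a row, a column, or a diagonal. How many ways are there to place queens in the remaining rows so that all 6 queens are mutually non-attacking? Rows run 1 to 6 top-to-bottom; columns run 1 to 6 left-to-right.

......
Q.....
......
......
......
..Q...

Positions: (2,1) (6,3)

1

Branch on row 1: col 4 → 1; col 5 → 0; col 6 → 0.
Sum: 1 + 0 + 0 = 1.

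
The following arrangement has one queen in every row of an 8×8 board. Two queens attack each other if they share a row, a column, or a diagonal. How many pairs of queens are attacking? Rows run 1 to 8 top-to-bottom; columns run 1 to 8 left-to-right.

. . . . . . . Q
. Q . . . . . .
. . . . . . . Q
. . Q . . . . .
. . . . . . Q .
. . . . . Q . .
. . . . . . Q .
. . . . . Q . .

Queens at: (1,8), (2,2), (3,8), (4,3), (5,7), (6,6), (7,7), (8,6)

8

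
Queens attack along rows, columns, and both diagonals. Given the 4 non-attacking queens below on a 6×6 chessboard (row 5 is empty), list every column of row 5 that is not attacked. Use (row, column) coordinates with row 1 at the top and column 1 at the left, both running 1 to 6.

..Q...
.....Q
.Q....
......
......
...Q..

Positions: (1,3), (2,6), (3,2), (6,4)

(1,3) attacks row 5 at column 3.
(2,6) attacks row 5 at column 6 and diagonals 3.
(3,2) attacks row 5 at column 2 and diagonals 4.
(6,4) attacks row 5 at column 4 and diagonals 3, 5.
Attacked columns: {2, 3, 4, 5, 6}. Safe: {1}.

columns 1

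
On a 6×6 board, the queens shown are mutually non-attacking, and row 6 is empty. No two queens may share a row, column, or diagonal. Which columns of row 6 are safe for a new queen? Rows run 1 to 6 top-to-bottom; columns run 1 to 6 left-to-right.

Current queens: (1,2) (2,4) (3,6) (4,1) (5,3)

columns 5

(1,2) attacks row 6 at column 2.
(2,4) attacks row 6 at column 4.
(3,6) attacks row 6 at column 6 and diagonals 3.
(4,1) attacks row 6 at column 1 and diagonals 3.
(5,3) attacks row 6 at column 3 and diagonals 2, 4.
Attacked columns: {1, 2, 3, 4, 6}. Safe: {5}.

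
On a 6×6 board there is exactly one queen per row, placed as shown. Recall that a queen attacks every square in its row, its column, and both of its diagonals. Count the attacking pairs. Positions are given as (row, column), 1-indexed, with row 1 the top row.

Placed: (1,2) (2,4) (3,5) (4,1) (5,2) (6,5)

Same column: (1,2)–(5,2) (column 2); (3,5)–(6,5) (column 5).
Same diagonal: (2,4)–(3,5) (|2−3| = |4−5| = 1); (4,1)–(5,2) (|4−5| = |1−2| = 1).
Total attacking pairs: 4.

4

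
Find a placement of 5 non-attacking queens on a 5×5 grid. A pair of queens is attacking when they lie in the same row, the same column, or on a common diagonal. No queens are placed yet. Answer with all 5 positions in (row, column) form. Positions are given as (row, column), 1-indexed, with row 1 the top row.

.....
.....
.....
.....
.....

(1,5) (2,3) (3,1) (4,4) (5,2)

Row 1: Safe: 1, 2, 3, 4, 5. Place at column 5.
Row 2: attacked by (1,5)→{4,5}. Safe: 1, 2, 3. Place at column 3.
Row 3: attacked by (1,5)→{3,5}; (2,3)→{2,3,4}. Safe: 1. Place at column 1.
Row 4: attacked by (1,5)→{2,5}; (2,3)→{1,3,5}; (3,1)→{1,2}. Safe: 4. Place at column 4.
Row 5: attacked by (1,5)→{1,5}; (2,3)→{3}; (3,1)→{1,3}; (4,4)→{3,4,5}. Safe: 2. Place at column 2.
Columns [5, 3, 1, 4, 2], r−c [-4, -1, 2, 0, 3], r+c [6, 5, 4, 8, 7] are all distinct, so no two queens attack.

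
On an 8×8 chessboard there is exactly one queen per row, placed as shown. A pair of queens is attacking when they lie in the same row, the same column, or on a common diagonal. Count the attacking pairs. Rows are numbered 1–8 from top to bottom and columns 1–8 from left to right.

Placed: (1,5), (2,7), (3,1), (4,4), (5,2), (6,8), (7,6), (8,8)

2

Same column: (6,8)–(8,8) (column 8).
Same diagonal: (4,4)–(8,8) (|4−8| = |4−8| = 4).
Total attacking pairs: 2.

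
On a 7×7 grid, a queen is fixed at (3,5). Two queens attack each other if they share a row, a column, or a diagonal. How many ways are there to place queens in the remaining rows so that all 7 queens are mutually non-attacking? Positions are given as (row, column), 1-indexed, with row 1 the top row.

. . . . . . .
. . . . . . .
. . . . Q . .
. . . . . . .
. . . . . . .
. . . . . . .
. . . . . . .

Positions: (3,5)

Branch on row 1: col 1 → 1; col 2 → 1; col 4 → 2; col 6 → 2.
Sum: 1 + 1 + 2 + 2 = 6.

6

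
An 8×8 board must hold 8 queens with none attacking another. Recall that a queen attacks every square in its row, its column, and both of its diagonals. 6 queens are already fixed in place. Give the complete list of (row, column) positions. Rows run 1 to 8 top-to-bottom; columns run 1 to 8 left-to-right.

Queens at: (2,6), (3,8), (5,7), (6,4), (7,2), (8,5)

Row 1: attacked by (2,6)→{5,6,7}; (3,8)→{6,8}; (5,7)→{3,7}; (6,4)→{4}; (7,2)→{2,8}; (8,5)→{5}. Safe: 1. Place at column 1.
Row 4: attacked by (1,1)→{1,4}; (2,6)→{4,6,8}; (3,8)→{7,8}; (5,7)→{6,7,8}; (6,4)→{2,4,6}; (7,2)→{2,5}; (8,5)→{1,5}. Safe: 3. Place at column 3.
Columns [1, 6, 8, 3, 7, 4, 2, 5], r−c [0, -4, -5, 1, -2, 2, 5, 3], r+c [2, 8, 11, 7, 12, 10, 9, 13] are all distinct, so no two queens attack.

(1,1) (2,6) (3,8) (4,3) (5,7) (6,4) (7,2) (8,5)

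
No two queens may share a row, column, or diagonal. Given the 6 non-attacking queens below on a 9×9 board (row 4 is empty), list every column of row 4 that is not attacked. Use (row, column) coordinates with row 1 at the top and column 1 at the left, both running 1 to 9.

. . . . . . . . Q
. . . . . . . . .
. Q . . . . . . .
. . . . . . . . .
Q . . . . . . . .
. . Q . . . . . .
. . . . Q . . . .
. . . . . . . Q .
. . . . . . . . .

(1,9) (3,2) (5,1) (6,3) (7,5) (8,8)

(1,9) attacks row 4 at column 9 and diagonals 6.
(3,2) attacks row 4 at column 2 and diagonals 1, 3.
(5,1) attacks row 4 at column 1 and diagonals 2.
(6,3) attacks row 4 at column 3 and diagonals 1, 5.
(7,5) attacks row 4 at column 5 and diagonals 2, 8.
(8,8) attacks row 4 at column 8 and diagonals 4.
Attacked columns: {1, 2, 3, 4, 5, 6, 8, 9}. Safe: {7}.

columns 7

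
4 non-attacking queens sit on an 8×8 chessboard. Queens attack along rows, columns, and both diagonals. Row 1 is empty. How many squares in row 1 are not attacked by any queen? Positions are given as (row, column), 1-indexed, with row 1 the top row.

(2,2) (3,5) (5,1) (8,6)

2

(2,2) attacks row 1 at column 2 and diagonals 1, 3.
(3,5) attacks row 1 at column 5 and diagonals 3, 7.
(5,1) attacks row 1 at column 1 and diagonals 5.
(8,6) attacks row 1 at column 6.
Attacked columns: {1, 2, 3, 5, 6, 7}. Safe: {4, 8}.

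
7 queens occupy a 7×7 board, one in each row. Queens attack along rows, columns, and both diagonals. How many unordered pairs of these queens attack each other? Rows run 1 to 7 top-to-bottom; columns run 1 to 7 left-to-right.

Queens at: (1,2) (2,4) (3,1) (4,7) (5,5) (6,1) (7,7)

Same column: (3,1)–(6,1) (column 1); (4,7)–(7,7) (column 7).
Same diagonal: (5,5)–(7,7) (|5−7| = |5−7| = 2).
Total attacking pairs: 3.

3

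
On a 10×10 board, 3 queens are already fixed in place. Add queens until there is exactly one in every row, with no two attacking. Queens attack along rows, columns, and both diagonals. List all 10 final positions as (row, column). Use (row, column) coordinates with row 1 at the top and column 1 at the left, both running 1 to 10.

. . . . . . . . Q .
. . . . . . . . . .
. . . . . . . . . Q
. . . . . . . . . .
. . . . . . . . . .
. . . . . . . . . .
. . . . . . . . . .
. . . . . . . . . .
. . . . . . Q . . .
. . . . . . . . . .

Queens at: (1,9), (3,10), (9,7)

Row 2: attacked by (1,9)→{8,9,10}; (3,10)→{9,10}; (9,7)→{7}. Safe: 1, 2, 3, 4, 5, 6. Place at column 2.
Row 4: attacked by (1,9)→{6,9}; (2,2)→{2,4}; (3,10)→{9,10}; (9,7)→{2,7}. Safe: 1, 3, 5, 8. Place at column 3.
Row 5: attacked by (1,9)→{5,9}; (2,2)→{2,5}; (3,10)→{8,10}; (4,3)→{2,3,4}; (9,7)→{3,7}. Safe: 1, 6. Place at column 6.
Row 6: attacked by (1,9)→{4,9}; (2,2)→{2,6}; (3,10)→{7,10}; (4,3)→{1,3,5}; (5,6)→{5,6,7}; (9,7)→{4,7,10}. Safe: 8. Place at column 8.
Row 7: attacked by (1,9)→{3,9}; (2,2)→{2,7}; (3,10)→{6,10}; (4,3)→{3,6}; (5,6)→{4,6,8}; (6,8)→{7,8,9}; (9,7)→{5,7,9}. Safe: 1. Place at column 1.
Row 8: attacked by (1,9)→{2,9}; (2,2)→{2,8}; (3,10)→{5,10}; (4,3)→{3,7}; (5,6)→{3,6,9}; (6,8)→{6,8,10}; (7,1)→{1,2}; (9,7)→{6,7,8}. Safe: 4. Place at column 4.
Row 10: attacked by (1,9)→{9}; (2,2)→{2,10}; (3,10)→{3,10}; (4,3)→{3,9}; (5,6)→{1,6}; (6,8)→{4,8}; (7,1)→{1,4}; (8,4)→{2,4,6}; (9,7)→{6,7,8}. Safe: 5. Place at column 5.
Columns [9, 2, 10, 3, 6, 8, 1, 4, 7, 5], r−c [-8, 0, -7, 1, -1, -2, 6, 4, 2, 5], r+c [10, 4, 13, 7, 11, 14, 8, 12, 16, 15] are all distinct, so no two queens attack.

(1,9) (2,2) (3,10) (4,3) (5,6) (6,8) (7,1) (8,4) (9,7) (10,5)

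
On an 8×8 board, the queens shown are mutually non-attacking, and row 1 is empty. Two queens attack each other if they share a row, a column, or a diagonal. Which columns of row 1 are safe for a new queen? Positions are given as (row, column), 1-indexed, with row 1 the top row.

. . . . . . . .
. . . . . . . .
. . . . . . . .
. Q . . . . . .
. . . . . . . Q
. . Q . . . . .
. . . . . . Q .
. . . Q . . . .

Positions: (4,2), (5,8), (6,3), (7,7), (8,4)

(4,2) attacks row 1 at column 2 and diagonals 5.
(5,8) attacks row 1 at column 8 and diagonals 4.
(6,3) attacks row 1 at column 3 and diagonals 8.
(7,7) attacks row 1 at column 7 and diagonals 1.
(8,4) attacks row 1 at column 4.
Attacked columns: {1, 2, 3, 4, 5, 7, 8}. Safe: {6}.

columns 6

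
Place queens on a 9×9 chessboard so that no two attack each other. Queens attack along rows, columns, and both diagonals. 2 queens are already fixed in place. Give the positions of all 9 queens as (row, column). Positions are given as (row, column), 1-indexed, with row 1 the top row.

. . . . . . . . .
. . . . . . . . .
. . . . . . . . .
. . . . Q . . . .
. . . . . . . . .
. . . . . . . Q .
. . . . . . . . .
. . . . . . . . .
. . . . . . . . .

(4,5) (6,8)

(1,7) (2,9) (3,3) (4,5) (5,2) (6,8) (7,6) (8,4) (9,1)

Row 1: attacked by (4,5)→{2,5,8}; (6,8)→{3,8}. Safe: 1, 4, 6, 7, 9. Place at column 7.
Row 2: attacked by (1,7)→{6,7,8}; (4,5)→{3,5,7}; (6,8)→{4,8}. Safe: 1, 2, 9. Place at column 9.
Row 3: attacked by (1,7)→{5,7,9}; (2,9)→{8,9}; (4,5)→{4,5,6}; (6,8)→{5,8}. Safe: 1, 2, 3. Place at column 3.
Row 5: attacked by (1,7)→{3,7}; (2,9)→{6,9}; (3,3)→{1,3,5}; (4,5)→{4,5,6}; (6,8)→{7,8,9}. Safe: 2. Place at column 2.
Row 7: attacked by (1,7)→{1,7}; (2,9)→{4,9}; (3,3)→{3,7}; (4,5)→{2,5,8}; (5,2)→{2,4}; (6,8)→{7,8,9}. Safe: 6. Place at column 6.
Row 8: attacked by (1,7)→{7}; (2,9)→{3,9}; (3,3)→{3,8}; (4,5)→{1,5,9}; (5,2)→{2,5}; (6,8)→{6,8}; (7,6)→{5,6,7}. Safe: 4. Place at column 4.
Row 9: attacked by (1,7)→{7}; (2,9)→{2,9}; (3,3)→{3,9}; (4,5)→{5}; (5,2)→{2,6}; (6,8)→{5,8}; (7,6)→{4,6,8}; (8,4)→{3,4,5}. Safe: 1. Place at column 1.
Columns [7, 9, 3, 5, 2, 8, 6, 4, 1], r−c [-6, -7, 0, -1, 3, -2, 1, 4, 8], r+c [8, 11, 6, 9, 7, 14, 13, 12, 10] are all distinct, so no two queens attack.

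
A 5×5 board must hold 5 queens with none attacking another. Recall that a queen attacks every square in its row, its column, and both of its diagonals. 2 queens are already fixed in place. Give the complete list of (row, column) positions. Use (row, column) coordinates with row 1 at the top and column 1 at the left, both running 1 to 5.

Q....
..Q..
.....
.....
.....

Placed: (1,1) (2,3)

(1,1) (2,3) (3,5) (4,2) (5,4)

Row 3: attacked by (1,1)→{1,3}; (2,3)→{2,3,4}. Safe: 5. Place at column 5.
Row 4: attacked by (1,1)→{1,4}; (2,3)→{1,3,5}; (3,5)→{4,5}. Safe: 2. Place at column 2.
Row 5: attacked by (1,1)→{1,5}; (2,3)→{3}; (3,5)→{3,5}; (4,2)→{1,2,3}. Safe: 4. Place at column 4.
Columns [1, 3, 5, 2, 4], r−c [0, -1, -2, 2, 1], r+c [2, 5, 8, 6, 9] are all distinct, so no two queens attack.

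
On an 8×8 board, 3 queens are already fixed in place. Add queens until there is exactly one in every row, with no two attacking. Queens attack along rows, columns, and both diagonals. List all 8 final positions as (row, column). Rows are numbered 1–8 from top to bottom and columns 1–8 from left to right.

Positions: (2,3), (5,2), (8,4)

(1,5) (2,3) (3,1) (4,7) (5,2) (6,8) (7,6) (8,4)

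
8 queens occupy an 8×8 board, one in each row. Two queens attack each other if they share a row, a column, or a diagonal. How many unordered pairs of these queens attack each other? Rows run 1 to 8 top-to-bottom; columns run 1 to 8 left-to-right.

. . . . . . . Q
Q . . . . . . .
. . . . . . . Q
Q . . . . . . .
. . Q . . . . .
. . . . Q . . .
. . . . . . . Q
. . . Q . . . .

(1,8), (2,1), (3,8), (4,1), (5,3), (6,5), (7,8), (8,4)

Same column: (1,8)–(3,8) (column 8); (1,8)–(7,8) (column 8); (2,1)–(4,1) (column 1); (3,8)–(7,8) (column 8).
Same diagonal: (2,1)–(6,5) (|2−6| = |1−5| = 4); (3,8)–(6,5) (|3−6| = |8−5| = 3).
Total attacking pairs: 6.

6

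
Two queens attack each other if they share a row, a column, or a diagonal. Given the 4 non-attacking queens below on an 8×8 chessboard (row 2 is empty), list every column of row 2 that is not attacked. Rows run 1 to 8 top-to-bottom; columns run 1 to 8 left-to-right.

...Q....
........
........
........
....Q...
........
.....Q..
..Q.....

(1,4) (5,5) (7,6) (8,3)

(1,4) attacks row 2 at column 4 and diagonals 3, 5.
(5,5) attacks row 2 at column 5 and diagonals 2, 8.
(7,6) attacks row 2 at column 6 and diagonals 1.
(8,3) attacks row 2 at column 3.
Attacked columns: {1, 2, 3, 4, 5, 6, 8}. Safe: {7}.

columns 7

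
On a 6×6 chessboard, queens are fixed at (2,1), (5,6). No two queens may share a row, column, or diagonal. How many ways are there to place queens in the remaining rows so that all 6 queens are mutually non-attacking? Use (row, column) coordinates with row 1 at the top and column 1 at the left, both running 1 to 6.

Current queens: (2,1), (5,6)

1

Branch on row 1: col 3 → 0; col 4 → 1; col 5 → 0.
Sum: 0 + 1 + 0 = 1.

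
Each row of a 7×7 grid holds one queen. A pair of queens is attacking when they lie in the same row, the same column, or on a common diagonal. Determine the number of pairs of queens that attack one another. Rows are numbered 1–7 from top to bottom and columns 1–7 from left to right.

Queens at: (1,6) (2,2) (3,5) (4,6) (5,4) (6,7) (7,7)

Same column: (1,6)–(4,6) (column 6); (6,7)–(7,7) (column 7).
Same diagonal: (2,2)–(7,7) (|2−7| = |2−7| = 5); (3,5)–(4,6) (|3−4| = |5−6| = 1).
Total attacking pairs: 4.

4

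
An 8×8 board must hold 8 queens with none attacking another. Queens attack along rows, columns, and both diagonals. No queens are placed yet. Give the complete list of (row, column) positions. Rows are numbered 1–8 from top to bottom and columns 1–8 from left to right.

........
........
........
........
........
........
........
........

Row 1: Safe: 1, 2, 3, 4, 5, 6, 7, 8. Place at column 7.
Row 2: attacked by (1,7)→{6,7,8}. Safe: 1, 2, 3, 4, 5. Place at column 3.
Row 3: attacked by (1,7)→{5,7}; (2,3)→{2,3,4}. Safe: 1, 6, 8. Place at column 1.
Row 4: attacked by (1,7)→{4,7}; (2,3)→{1,3,5}; (3,1)→{1,2}. Safe: 6, 8. Place at column 6.
Row 5: attacked by (1,7)→{3,7}; (2,3)→{3,6}; (3,1)→{1,3}; (4,6)→{5,6,7}. Safe: 2, 4, 8. Place at column 8.
Row 6: attacked by (1,7)→{2,7}; (2,3)→{3,7}; (3,1)→{1,4}; (4,6)→{4,6,8}; (5,8)→{7,8}. Safe: 5. Place at column 5.
Row 7: attacked by (1,7)→{1,7}; (2,3)→{3,8}; (3,1)→{1,5}; (4,6)→{3,6}; (5,8)→{6,8}; (6,5)→{4,5,6}. Safe: 2. Place at column 2.
Row 8: attacked by (1,7)→{7}; (2,3)→{3}; (3,1)→{1,6}; (4,6)→{2,6}; (5,8)→{5,8}; (6,5)→{3,5,7}; (7,2)→{1,2,3}. Safe: 4. Place at column 4.
Columns [7, 3, 1, 6, 8, 5, 2, 4], r−c [-6, -1, 2, -2, -3, 1, 5, 4], r+c [8, 5, 4, 10, 13, 11, 9, 12] are all distinct, so no two queens attack.

(1,7) (2,3) (3,1) (4,6) (5,8) (6,5) (7,2) (8,4)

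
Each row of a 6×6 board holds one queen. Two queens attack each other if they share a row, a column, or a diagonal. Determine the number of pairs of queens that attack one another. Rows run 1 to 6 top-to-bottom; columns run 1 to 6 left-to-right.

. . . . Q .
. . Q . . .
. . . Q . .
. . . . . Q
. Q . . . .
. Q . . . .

3

Same column: (5,2)–(6,2) (column 2).
Same diagonal: (2,3)–(3,4) (|2−3| = |3−4| = 1); (3,4)–(5,2) (|3−5| = |4−2| = 2).
Total attacking pairs: 3.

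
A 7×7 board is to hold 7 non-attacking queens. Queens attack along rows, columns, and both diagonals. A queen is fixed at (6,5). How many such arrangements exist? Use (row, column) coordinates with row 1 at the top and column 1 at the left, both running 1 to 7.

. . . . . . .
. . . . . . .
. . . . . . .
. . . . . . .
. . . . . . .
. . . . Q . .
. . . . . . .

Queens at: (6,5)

Branch on row 1: col 1 → 1; col 2 → 1; col 3 → 0; col 4 → 1; col 6 → 3; col 7 → 0.
Sum: 1 + 1 + 0 + 1 + 3 + 0 = 6.

6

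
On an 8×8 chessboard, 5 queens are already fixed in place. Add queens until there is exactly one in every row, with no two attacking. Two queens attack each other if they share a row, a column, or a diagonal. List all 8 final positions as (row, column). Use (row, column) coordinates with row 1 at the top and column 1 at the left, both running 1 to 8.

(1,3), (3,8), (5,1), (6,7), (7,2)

Row 2: attacked by (1,3)→{2,3,4}; (3,8)→{7,8}; (5,1)→{1,4}; (6,7)→{3,7}; (7,2)→{2,7}. Safe: 5, 6. Place at column 5.
Row 4: attacked by (1,3)→{3,6}; (2,5)→{3,5,7}; (3,8)→{7,8}; (5,1)→{1,2}; (6,7)→{5,7}; (7,2)→{2,5}. Safe: 4. Place at column 4.
Row 8: attacked by (1,3)→{3}; (2,5)→{5}; (3,8)→{3,8}; (4,4)→{4,8}; (5,1)→{1,4}; (6,7)→{5,7}; (7,2)→{1,2,3}. Safe: 6. Place at column 6.
Columns [3, 5, 8, 4, 1, 7, 2, 6], r−c [-2, -3, -5, 0, 4, -1, 5, 2], r+c [4, 7, 11, 8, 6, 13, 9, 14] are all distinct, so no two queens attack.

(1,3) (2,5) (3,8) (4,4) (5,1) (6,7) (7,2) (8,6)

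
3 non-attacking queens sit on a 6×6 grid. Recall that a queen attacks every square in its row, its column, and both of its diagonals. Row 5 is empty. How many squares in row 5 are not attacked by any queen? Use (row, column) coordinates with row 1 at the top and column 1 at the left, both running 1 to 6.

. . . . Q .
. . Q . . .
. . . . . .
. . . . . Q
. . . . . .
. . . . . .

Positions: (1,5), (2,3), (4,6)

2

(1,5) attacks row 5 at column 5 and diagonals 1.
(2,3) attacks row 5 at column 3 and diagonals 6.
(4,6) attacks row 5 at column 6 and diagonals 5.
Attacked columns: {1, 3, 5, 6}. Safe: {2, 4}.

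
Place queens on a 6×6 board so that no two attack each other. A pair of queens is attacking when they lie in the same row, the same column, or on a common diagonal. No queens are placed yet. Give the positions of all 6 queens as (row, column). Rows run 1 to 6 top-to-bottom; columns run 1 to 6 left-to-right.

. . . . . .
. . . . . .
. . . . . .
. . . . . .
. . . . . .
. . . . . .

Row 1: Safe: 1, 2, 3, 4, 5, 6. Place at column 5.
Row 2: attacked by (1,5)→{4,5,6}. Safe: 1, 2, 3. Place at column 3.
Row 3: attacked by (1,5)→{3,5}; (2,3)→{2,3,4}. Safe: 1, 6. Place at column 1.
Row 4: attacked by (1,5)→{2,5}; (2,3)→{1,3,5}; (3,1)→{1,2}. Safe: 4, 6. Place at column 6.
Row 5: attacked by (1,5)→{1,5}; (2,3)→{3,6}; (3,1)→{1,3}; (4,6)→{5,6}. Safe: 2, 4. Place at column 4.
Row 6: attacked by (1,5)→{5}; (2,3)→{3}; (3,1)→{1,4}; (4,6)→{4,6}; (5,4)→{3,4,5}. Safe: 2. Place at column 2.
Columns [5, 3, 1, 6, 4, 2], r−c [-4, -1, 2, -2, 1, 4], r+c [6, 5, 4, 10, 9, 8] are all distinct, so no two queens attack.

(1,5) (2,3) (3,1) (4,6) (5,4) (6,2)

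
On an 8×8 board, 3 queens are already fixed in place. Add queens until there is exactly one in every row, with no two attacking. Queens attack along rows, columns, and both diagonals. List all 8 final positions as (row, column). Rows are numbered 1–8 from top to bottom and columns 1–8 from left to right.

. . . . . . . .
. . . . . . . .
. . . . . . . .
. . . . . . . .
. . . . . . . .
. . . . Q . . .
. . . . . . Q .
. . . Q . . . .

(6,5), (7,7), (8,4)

Row 1: attacked by (6,5)→{5}; (7,7)→{1,7}; (8,4)→{4}. Safe: 2, 3, 6, 8. Place at column 8.
Row 2: attacked by (1,8)→{7,8}; (6,5)→{1,5}; (7,7)→{2,7}; (8,4)→{4}. Safe: 3, 6. Place at column 3.
Row 3: attacked by (1,8)→{6,8}; (2,3)→{2,3,4}; (6,5)→{2,5,8}; (7,7)→{3,7}; (8,4)→{4}. Safe: 1. Place at column 1.
Row 4: attacked by (1,8)→{5,8}; (2,3)→{1,3,5}; (3,1)→{1,2}; (6,5)→{3,5,7}; (7,7)→{4,7}; (8,4)→{4,8}. Safe: 6. Place at column 6.
Row 5: attacked by (1,8)→{4,8}; (2,3)→{3,6}; (3,1)→{1,3}; (4,6)→{5,6,7}; (6,5)→{4,5,6}; (7,7)→{5,7}; (8,4)→{1,4,7}. Safe: 2. Place at column 2.
Columns [8, 3, 1, 6, 2, 5, 7, 4], r−c [-7, -1, 2, -2, 3, 1, 0, 4], r+c [9, 5, 4, 10, 7, 11, 14, 12] are all distinct, so no two queens attack.

(1,8) (2,3) (3,1) (4,6) (5,2) (6,5) (7,7) (8,4)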